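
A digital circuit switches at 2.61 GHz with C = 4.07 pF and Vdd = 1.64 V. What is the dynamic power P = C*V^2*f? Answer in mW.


Step 1: V^2 = 1.64^2 = 2.6896 V^2
Step 2: P = C*V^2*f = 4.07e-12 F * 2.6896 * 2.61e9 Hz
Step 3: P = 2.857081392e-02 W
Step 4: P = 28.571 mW

28.571


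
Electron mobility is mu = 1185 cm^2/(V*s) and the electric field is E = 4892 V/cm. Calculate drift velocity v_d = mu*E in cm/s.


Step 1: v_d = mu * E
Step 2: v_d = 1185 * 4892 = 5797020
Step 3: v_d = 5.80e+06 cm/s

5.80e+06


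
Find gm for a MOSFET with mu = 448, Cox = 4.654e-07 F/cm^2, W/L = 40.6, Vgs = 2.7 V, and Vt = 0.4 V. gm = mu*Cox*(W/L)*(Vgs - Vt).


Step 1: Vov = Vgs - Vt = 2.7 - 0.4 = 2.3 V
Step 2: gm = mu * Cox * (W/L) * Vov
Step 3: gm = 448 * 4.654e-07 * 40.6 * 2.3 = 1.95e-02 S

1.95e-02


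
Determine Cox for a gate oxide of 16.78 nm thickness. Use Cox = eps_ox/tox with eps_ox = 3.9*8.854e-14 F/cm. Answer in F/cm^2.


Step 1: eps_ox = 3.9 * 8.854e-14 = 3.45306e-13 F/cm
Step 2: tox in cm = 16.78 nm * 1e-7 = 1.6780e-06 cm
Step 3: Cox = 3.45306e-13 / 1.6780e-06 = 2.06e-07 F/cm^2

2.06e-07


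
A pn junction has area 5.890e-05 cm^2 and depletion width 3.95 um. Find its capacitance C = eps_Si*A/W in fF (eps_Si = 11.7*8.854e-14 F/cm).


Step 1: eps_Si = 11.7 * 8.854e-14 = 1.035918e-12 F/cm
Step 2: W in cm = 3.95 * 1e-4 = 3.95e-04 cm
Step 3: C = 1.035918e-12 * 5.890e-05 / 3.95e-04 = 1.544698e-13 F
Step 4: C = 154.47 fF

154.47


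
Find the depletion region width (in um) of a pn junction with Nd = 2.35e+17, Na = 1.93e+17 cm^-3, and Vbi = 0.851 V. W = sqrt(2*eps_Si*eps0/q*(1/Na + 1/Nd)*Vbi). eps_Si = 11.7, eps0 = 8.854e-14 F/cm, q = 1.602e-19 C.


Step 1: 1/Na + 1/Nd = 1/1.93e+17 + 1/2.35e+17 = 9.43667e-18
Step 2: 2*eps*eps0/q = 2*11.7*8.854e-14/1.602e-19 = 1.293281e+07
Step 3: W^2 = 1.293281e+07 * 9.43667e-18 * 0.851 = 1.03858e-10
Step 4: W = sqrt(1.03858e-10) = 1.019e-05 cm = 0.1019 um

0.1019


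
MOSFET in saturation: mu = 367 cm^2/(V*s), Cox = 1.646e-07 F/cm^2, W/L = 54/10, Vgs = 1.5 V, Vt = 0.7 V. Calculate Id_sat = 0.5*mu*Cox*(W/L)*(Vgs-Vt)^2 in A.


Step 1: Overdrive voltage Vov = Vgs - Vt = 1.5 - 0.7 = 0.8 V
Step 2: W/L = 54/10 = 5.4
Step 3: Id = 0.5 * 367 * 1.646e-07 * 5.4 * 0.8^2
Step 4: Id = 1.04e-04 A

1.04e-04


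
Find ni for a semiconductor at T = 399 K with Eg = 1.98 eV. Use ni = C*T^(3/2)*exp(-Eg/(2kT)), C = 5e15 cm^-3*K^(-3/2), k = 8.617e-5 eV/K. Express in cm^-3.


Step 1: Compute kT = 8.617e-5 * 399 = 0.03438183 eV
Step 2: Exponent = -Eg/(2kT) = -1.98/(2*0.03438183) = -28.79428
Step 3: T^(3/2) = 399^1.5 = 7970.02
Step 4: ni = 5e15 * 7970.02 * exp(-28.79428) = 1.25e+07 cm^-3

1.25e+07


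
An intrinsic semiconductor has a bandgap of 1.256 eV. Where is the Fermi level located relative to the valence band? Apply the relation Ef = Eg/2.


Step 1: For an intrinsic semiconductor, the Fermi level sits at midgap.
Step 2: Ef = Eg / 2 = 1.256 / 2 = 0.628 eV

0.628


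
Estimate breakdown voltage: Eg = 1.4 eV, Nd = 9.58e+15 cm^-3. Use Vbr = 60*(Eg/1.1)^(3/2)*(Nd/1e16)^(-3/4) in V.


Step 1: Eg/1.1 = 1.4/1.1 = 1.272727
Step 2: (Eg/1.1)^1.5 = 1.272727^1.5 = 1.435830
Step 3: (Nd/1e16)^(-0.75) = (0.958)^(-0.75) = 1.032704
Step 4: Vbr = 60 * 1.435830 * 1.032704 = 89.0 V

89.0


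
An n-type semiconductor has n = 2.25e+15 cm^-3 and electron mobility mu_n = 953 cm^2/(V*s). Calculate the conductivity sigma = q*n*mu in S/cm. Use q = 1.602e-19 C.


Step 1: sigma = q * n * mu
Step 2: sigma = 1.602e-19 * 2.25e+15 * 953
Step 3: sigma = 3.435e-01 S/cm

3.435e-01


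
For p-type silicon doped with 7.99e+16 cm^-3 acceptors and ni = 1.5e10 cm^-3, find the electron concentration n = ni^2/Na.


Step 1: Majority hole concentration p ≈ Na = 7.99e+16 cm^-3
Step 2: n = ni^2 / Na = (1.5e10)^2 / 7.99e+16
Step 3: n = 2.82e+03 cm^-3

2.82e+03


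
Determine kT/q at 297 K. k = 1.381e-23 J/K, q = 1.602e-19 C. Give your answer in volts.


Step 1: kT = 1.381e-23 * 297 = 4.10157e-21 J
Step 2: Vt = kT/q = 4.10157e-21 / 1.602e-19
Step 3: Vt = 0.0256 V

0.0256


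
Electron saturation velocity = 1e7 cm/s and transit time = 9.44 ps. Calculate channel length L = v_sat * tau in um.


Step 1: tau in seconds = 9.44 ps * 1e-12 = 9.4400e-12 s
Step 2: L = v_sat * tau = 1e7 * 9.4400e-12 = 9.4400e-05 cm
Step 3: L in um = 9.4400e-05 * 1e4 = 0.944 um

0.944


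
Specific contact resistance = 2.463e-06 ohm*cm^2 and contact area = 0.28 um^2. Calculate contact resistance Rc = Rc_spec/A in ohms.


Step 1: Convert area to cm^2: 0.28 um^2 = 2.8000e-09 cm^2
Step 2: Rc = Rc_spec / A = 2.463e-06 / 2.8000e-09
Step 3: Rc = 8.80e+02 ohms

8.80e+02


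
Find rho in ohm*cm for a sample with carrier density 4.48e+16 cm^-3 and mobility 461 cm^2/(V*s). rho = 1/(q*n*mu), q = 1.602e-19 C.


Step 1: sigma = q * n * mu = 1.602e-19 * 4.48e+16 * 461 = 3.30858e+00 S/cm
Step 2: rho = 1 / sigma = 1 / 3.30858e+00 = 0.3022 ohm*cm

0.3022


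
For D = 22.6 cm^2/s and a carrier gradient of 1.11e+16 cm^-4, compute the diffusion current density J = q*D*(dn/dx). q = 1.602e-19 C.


Step 1: J = q * D * (dn/dx)
Step 2: J = 1.602e-19 * 22.6 * 1.11e+16
Step 3: J = 4.02e-02 A/cm^2

4.02e-02


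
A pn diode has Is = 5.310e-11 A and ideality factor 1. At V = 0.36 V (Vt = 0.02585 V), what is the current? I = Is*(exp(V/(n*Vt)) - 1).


Step 1: V/(n*Vt) = 0.36/(1*0.02585) = 13.9265
Step 2: exp(13.9265) = 1.1174e+06
Step 3: I = 5.310e-11 * (1.1174e+06 - 1) = 5.93e-05 A

5.93e-05


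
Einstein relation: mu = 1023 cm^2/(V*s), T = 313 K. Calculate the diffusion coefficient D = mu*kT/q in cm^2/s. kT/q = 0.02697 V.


Step 1: D = mu * (kT/q)
Step 2: D = 1023 * 0.02697
Step 3: D = 27.59 cm^2/s

27.59


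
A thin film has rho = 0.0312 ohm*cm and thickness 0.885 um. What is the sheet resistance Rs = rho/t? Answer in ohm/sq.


Step 1: Convert thickness to cm: t = 0.885 um = 8.8500e-05 cm
Step 2: Rs = rho / t = 0.0312 / 8.8500e-05
Step 3: Rs = 352.5 ohm/sq

352.5


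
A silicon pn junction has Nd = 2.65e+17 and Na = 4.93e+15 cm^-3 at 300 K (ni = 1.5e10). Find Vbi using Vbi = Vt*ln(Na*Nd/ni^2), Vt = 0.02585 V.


Step 1: Compute Na*Nd/ni^2 = 4.93e+15 * 2.65e+17 / (1.5e10)^2 = 5.8064e+12
Step 2: ln(5.8064e+12) = 29.3900
Step 3: Vbi = 0.02585 * 29.3900 = 0.76 V

0.76


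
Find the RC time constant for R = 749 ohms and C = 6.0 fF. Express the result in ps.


Step 1: tau = R * C
Step 2: tau = 749 * 6.0 fF = 749 * 6.0e-15 F
Step 3: tau = 4.494e-12 s = 4.494 ps

4.494


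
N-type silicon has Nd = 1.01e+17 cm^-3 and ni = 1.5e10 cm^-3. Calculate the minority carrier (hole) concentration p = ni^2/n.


Step 1: Since Nd >> ni, n ≈ Nd = 1.01e+17 cm^-3
Step 2: p = ni^2 / n = (1.5e10)^2 / 1.01e+17
Step 3: p = 2.25e20 / 1.01e+17 = 2.23e+03 cm^-3

2.23e+03


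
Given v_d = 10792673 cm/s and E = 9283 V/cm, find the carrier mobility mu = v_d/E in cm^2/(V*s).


Step 1: mu = v_d / E
Step 2: mu = 10792673 / 9283
Step 3: mu = 1162.63 cm^2/(V*s)

1162.63


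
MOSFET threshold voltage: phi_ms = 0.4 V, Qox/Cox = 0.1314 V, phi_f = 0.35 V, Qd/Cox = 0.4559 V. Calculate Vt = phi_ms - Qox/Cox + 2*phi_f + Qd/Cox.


Step 1: Vt = phi_ms - Qox/Cox + 2*phi_f + Qd/Cox
Step 2: Vt = 0.4 - 0.1314 + 2*0.35 + 0.4559
Step 3: Vt = 0.4 - 0.1314 + 0.7 + 0.4559
Step 4: Vt = 1.4245 V

1.4245


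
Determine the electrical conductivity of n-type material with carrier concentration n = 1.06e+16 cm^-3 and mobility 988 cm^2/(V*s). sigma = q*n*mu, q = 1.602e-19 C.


Step 1: sigma = q * n * mu
Step 2: sigma = 1.602e-19 * 1.06e+16 * 988
Step 3: sigma = 1.678e+00 S/cm

1.678e+00


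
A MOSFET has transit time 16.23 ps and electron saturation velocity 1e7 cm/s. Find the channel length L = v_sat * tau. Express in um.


Step 1: tau in seconds = 16.23 ps * 1e-12 = 1.6230e-11 s
Step 2: L = v_sat * tau = 1e7 * 1.6230e-11 = 1.6230e-04 cm
Step 3: L in um = 1.6230e-04 * 1e4 = 1.623 um

1.623


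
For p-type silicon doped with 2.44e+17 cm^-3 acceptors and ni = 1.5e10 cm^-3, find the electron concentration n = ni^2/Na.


Step 1: Majority hole concentration p ≈ Na = 2.44e+17 cm^-3
Step 2: n = ni^2 / Na = (1.5e10)^2 / 2.44e+17
Step 3: n = 9.22e+02 cm^-3

9.22e+02


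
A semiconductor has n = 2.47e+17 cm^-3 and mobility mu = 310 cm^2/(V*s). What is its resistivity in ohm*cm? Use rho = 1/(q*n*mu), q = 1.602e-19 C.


Step 1: sigma = q * n * mu = 1.602e-19 * 2.47e+17 * 310 = 1.22665e+01 S/cm
Step 2: rho = 1 / sigma = 1 / 1.22665e+01 = 0.08152 ohm*cm

0.08152


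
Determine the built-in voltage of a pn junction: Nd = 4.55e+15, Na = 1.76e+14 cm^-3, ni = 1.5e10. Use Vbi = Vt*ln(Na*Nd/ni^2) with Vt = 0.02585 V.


Step 1: Compute Na*Nd/ni^2 = 1.76e+14 * 4.55e+15 / (1.5e10)^2 = 3.5591e+09
Step 2: ln(3.5591e+09) = 21.9928
Step 3: Vbi = 0.02585 * 21.9928 = 0.569 V

0.569


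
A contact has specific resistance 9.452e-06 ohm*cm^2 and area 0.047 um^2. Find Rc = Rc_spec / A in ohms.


Step 1: Convert area to cm^2: 0.047 um^2 = 4.7000e-10 cm^2
Step 2: Rc = Rc_spec / A = 9.452e-06 / 4.7000e-10
Step 3: Rc = 2.01e+04 ohms

2.01e+04


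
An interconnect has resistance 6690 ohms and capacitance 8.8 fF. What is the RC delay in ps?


Step 1: tau = R * C
Step 2: tau = 6690 * 8.8 fF = 6690 * 8.8e-15 F
Step 3: tau = 5.8872e-11 s = 58.872 ps

58.872


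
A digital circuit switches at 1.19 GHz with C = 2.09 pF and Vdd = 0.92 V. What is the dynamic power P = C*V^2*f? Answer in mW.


Step 1: V^2 = 0.92^2 = 0.8464 V^2
Step 2: P = C*V^2*f = 2.09e-12 F * 0.8464 * 1.19e9 Hz
Step 3: P = 2.10508144e-03 W
Step 4: P = 2.105 mW

2.105


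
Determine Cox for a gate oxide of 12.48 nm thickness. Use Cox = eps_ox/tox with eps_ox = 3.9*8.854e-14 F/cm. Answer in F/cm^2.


Step 1: eps_ox = 3.9 * 8.854e-14 = 3.45306e-13 F/cm
Step 2: tox in cm = 12.48 nm * 1e-7 = 1.2480e-06 cm
Step 3: Cox = 3.45306e-13 / 1.2480e-06 = 2.77e-07 F/cm^2

2.77e-07


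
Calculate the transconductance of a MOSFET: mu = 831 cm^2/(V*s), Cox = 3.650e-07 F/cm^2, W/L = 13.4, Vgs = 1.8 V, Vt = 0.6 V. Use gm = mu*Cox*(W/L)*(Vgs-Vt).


Step 1: Vov = Vgs - Vt = 1.8 - 0.6 = 1.2 V
Step 2: gm = mu * Cox * (W/L) * Vov
Step 3: gm = 831 * 3.650e-07 * 13.4 * 1.2 = 4.88e-03 S

4.88e-03


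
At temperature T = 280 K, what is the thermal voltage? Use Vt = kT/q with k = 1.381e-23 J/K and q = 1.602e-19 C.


Step 1: kT = 1.381e-23 * 280 = 3.8668e-21 J
Step 2: Vt = kT/q = 3.8668e-21 / 1.602e-19
Step 3: Vt = 0.02414 V

0.02414


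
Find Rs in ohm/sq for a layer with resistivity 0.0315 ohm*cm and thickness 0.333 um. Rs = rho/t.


Step 1: Convert thickness to cm: t = 0.333 um = 3.3300e-05 cm
Step 2: Rs = rho / t = 0.0315 / 3.3300e-05
Step 3: Rs = 945.9 ohm/sq

945.9


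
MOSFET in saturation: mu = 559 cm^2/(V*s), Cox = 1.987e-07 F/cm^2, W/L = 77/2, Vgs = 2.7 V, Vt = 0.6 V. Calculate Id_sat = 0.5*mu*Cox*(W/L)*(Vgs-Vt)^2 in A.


Step 1: Overdrive voltage Vov = Vgs - Vt = 2.7 - 0.6 = 2.1 V
Step 2: W/L = 77/2 = 38.5
Step 3: Id = 0.5 * 559 * 1.987e-07 * 38.5 * 2.1^2
Step 4: Id = 9.43e-03 A

9.43e-03


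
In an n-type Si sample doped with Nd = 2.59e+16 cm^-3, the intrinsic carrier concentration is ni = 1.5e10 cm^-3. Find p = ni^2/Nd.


Step 1: Since Nd >> ni, n ≈ Nd = 2.59e+16 cm^-3
Step 2: p = ni^2 / n = (1.5e10)^2 / 2.59e+16
Step 3: p = 2.25e20 / 2.59e+16 = 8.69e+03 cm^-3

8.69e+03


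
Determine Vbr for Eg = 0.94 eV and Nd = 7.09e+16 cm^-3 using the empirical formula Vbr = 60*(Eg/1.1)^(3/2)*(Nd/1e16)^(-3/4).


Step 1: Eg/1.1 = 0.94/1.1 = 0.854545
Step 2: (Eg/1.1)^1.5 = 0.854545^1.5 = 0.789955
Step 3: (Nd/1e16)^(-0.75) = (7.09)^(-0.75) = 0.230152
Step 4: Vbr = 60 * 0.789955 * 0.230152 = 10.9 V

10.9


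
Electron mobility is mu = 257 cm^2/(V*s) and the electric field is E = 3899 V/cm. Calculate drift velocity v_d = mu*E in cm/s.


Step 1: v_d = mu * E
Step 2: v_d = 257 * 3899 = 1002043
Step 3: v_d = 1.00e+06 cm/s

1.00e+06


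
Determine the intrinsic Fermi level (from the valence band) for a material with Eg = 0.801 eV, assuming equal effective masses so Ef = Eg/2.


Step 1: For an intrinsic semiconductor, the Fermi level sits at midgap.
Step 2: Ef = Eg / 2 = 0.801 / 2 = 0.4005 eV

0.4005


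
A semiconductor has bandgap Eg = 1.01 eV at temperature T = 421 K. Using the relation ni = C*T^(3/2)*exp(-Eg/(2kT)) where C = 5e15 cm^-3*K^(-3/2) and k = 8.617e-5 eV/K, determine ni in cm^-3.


Step 1: Compute kT = 8.617e-5 * 421 = 0.03627757 eV
Step 2: Exponent = -Eg/(2kT) = -1.01/(2*0.03627757) = -13.92045
Step 3: T^(3/2) = 421^1.5 = 8638.20
Step 4: ni = 5e15 * 8638.20 * exp(-13.92045) = 3.89e+13 cm^-3

3.89e+13


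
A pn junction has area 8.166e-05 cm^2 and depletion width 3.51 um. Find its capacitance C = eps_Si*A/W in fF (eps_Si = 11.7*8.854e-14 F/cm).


Step 1: eps_Si = 11.7 * 8.854e-14 = 1.035918e-12 F/cm
Step 2: W in cm = 3.51 * 1e-4 = 3.51e-04 cm
Step 3: C = 1.035918e-12 * 8.166e-05 / 3.51e-04 = 2.410059e-13 F
Step 4: C = 241.01 fF

241.01


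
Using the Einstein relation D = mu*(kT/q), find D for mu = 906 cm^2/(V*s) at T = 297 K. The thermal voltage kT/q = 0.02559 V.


Step 1: D = mu * (kT/q)
Step 2: D = 906 * 0.02559
Step 3: D = 23.18 cm^2/s

23.18


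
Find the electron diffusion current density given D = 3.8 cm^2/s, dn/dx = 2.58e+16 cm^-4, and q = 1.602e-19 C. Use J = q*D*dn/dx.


Step 1: J = q * D * (dn/dx)
Step 2: J = 1.602e-19 * 3.8 * 2.58e+16
Step 3: J = 1.57e-02 A/cm^2

1.57e-02


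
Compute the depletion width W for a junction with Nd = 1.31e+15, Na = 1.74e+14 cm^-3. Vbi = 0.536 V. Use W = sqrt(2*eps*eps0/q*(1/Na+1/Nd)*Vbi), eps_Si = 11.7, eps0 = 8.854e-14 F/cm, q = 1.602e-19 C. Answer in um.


Step 1: 1/Na + 1/Nd = 1/1.74e+14 + 1/1.31e+15 = 6.51049e-15
Step 2: 2*eps*eps0/q = 2*11.7*8.854e-14/1.602e-19 = 1.293281e+07
Step 3: W^2 = 1.293281e+07 * 6.51049e-15 * 0.536 = 4.51306e-08
Step 4: W = sqrt(4.51306e-08) = 2.124e-04 cm = 2.124 um

2.124


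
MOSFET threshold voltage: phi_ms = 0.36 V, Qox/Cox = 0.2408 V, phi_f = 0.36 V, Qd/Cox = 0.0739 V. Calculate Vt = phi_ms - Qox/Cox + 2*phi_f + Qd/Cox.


Step 1: Vt = phi_ms - Qox/Cox + 2*phi_f + Qd/Cox
Step 2: Vt = 0.36 - 0.2408 + 2*0.36 + 0.0739
Step 3: Vt = 0.36 - 0.2408 + 0.72 + 0.0739
Step 4: Vt = 0.9131 V

0.9131


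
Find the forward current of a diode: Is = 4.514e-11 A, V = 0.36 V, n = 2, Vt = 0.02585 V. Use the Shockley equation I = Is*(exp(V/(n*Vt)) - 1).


Step 1: V/(n*Vt) = 0.36/(2*0.02585) = 6.9632
Step 2: exp(6.9632) = 1.0570e+03
Step 3: I = 4.514e-11 * (1.0570e+03 - 1) = 4.77e-08 A

4.77e-08


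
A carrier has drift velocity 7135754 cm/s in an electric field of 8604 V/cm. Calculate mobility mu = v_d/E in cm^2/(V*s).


Step 1: mu = v_d / E
Step 2: mu = 7135754 / 8604
Step 3: mu = 829.35 cm^2/(V*s)

829.35


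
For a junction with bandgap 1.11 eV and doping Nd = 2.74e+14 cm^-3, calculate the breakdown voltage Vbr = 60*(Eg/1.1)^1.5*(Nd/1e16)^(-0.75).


Step 1: Eg/1.1 = 1.11/1.1 = 1.009091
Step 2: (Eg/1.1)^1.5 = 1.009091^1.5 = 1.013667
Step 3: (Nd/1e16)^(-0.75) = (0.0274)^(-0.75) = 14.848654
Step 4: Vbr = 60 * 1.013667 * 14.848654 = 903.1 V

903.1


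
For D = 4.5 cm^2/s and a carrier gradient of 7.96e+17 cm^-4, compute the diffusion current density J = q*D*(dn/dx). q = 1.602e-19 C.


Step 1: J = q * D * (dn/dx)
Step 2: J = 1.602e-19 * 4.5 * 7.96e+17
Step 3: J = 5.74e-01 A/cm^2

5.74e-01


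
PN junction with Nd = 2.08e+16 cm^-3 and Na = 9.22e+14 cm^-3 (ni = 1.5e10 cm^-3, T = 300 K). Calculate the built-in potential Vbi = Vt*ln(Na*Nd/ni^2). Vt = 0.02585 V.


Step 1: Compute Na*Nd/ni^2 = 9.22e+14 * 2.08e+16 / (1.5e10)^2 = 8.5234e+10
Step 2: ln(8.5234e+10) = 25.1687
Step 3: Vbi = 0.02585 * 25.1687 = 0.651 V

0.651


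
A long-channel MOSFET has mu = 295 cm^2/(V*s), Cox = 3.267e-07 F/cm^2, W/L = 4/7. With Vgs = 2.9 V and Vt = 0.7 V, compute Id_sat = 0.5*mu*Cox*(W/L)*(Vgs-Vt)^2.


Step 1: Overdrive voltage Vov = Vgs - Vt = 2.9 - 0.7 = 2.2 V
Step 2: W/L = 4/7 = 0.571429
Step 3: Id = 0.5 * 295 * 3.267e-07 * 0.571429 * 2.2^2
Step 4: Id = 1.33e-04 A

1.33e-04


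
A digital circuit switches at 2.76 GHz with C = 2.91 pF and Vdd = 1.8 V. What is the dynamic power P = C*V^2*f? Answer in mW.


Step 1: V^2 = 1.8^2 = 3.24 V^2
Step 2: P = C*V^2*f = 2.91e-12 F * 3.24 * 2.76e9 Hz
Step 3: P = 2.6022384e-02 W
Step 4: P = 26.022 mW

26.022


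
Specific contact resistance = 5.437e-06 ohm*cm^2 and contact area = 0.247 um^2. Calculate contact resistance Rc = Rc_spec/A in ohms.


Step 1: Convert area to cm^2: 0.247 um^2 = 2.4700e-09 cm^2
Step 2: Rc = Rc_spec / A = 5.437e-06 / 2.4700e-09
Step 3: Rc = 2.20e+03 ohms

2.20e+03


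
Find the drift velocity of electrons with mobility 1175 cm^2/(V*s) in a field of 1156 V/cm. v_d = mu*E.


Step 1: v_d = mu * E
Step 2: v_d = 1175 * 1156 = 1358300
Step 3: v_d = 1.36e+06 cm/s

1.36e+06


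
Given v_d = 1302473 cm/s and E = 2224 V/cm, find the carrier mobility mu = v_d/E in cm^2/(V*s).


Step 1: mu = v_d / E
Step 2: mu = 1302473 / 2224
Step 3: mu = 585.64 cm^2/(V*s)

585.64


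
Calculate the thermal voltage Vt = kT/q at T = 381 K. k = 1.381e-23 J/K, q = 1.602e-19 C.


Step 1: kT = 1.381e-23 * 381 = 5.26161e-21 J
Step 2: Vt = kT/q = 5.26161e-21 / 1.602e-19
Step 3: Vt = 0.03284 V

0.03284


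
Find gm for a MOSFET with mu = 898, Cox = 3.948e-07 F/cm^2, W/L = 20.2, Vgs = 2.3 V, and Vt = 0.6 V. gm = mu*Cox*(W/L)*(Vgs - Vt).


Step 1: Vov = Vgs - Vt = 2.3 - 0.6 = 1.7 V
Step 2: gm = mu * Cox * (W/L) * Vov
Step 3: gm = 898 * 3.948e-07 * 20.2 * 1.7 = 1.22e-02 S

1.22e-02


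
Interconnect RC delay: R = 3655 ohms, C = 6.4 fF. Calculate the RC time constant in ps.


Step 1: tau = R * C
Step 2: tau = 3655 * 6.4 fF = 3655 * 6.4e-15 F
Step 3: tau = 2.3392e-11 s = 23.392 ps

23.392


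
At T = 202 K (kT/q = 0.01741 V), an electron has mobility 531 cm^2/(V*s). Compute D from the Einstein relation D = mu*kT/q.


Step 1: D = mu * (kT/q)
Step 2: D = 531 * 0.01741
Step 3: D = 9.24 cm^2/s

9.24


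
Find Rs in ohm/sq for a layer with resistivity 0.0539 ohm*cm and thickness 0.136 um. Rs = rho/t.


Step 1: Convert thickness to cm: t = 0.136 um = 1.3600e-05 cm
Step 2: Rs = rho / t = 0.0539 / 1.3600e-05
Step 3: Rs = 3963.2 ohm/sq

3963.2


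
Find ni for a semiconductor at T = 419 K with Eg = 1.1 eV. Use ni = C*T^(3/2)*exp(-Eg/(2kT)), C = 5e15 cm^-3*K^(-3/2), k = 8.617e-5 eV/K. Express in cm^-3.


Step 1: Compute kT = 8.617e-5 * 419 = 0.03610523 eV
Step 2: Exponent = -Eg/(2kT) = -1.1/(2*0.03610523) = -15.23325
Step 3: T^(3/2) = 419^1.5 = 8576.72
Step 4: ni = 5e15 * 8576.72 * exp(-15.23325) = 1.04e+13 cm^-3

1.04e+13


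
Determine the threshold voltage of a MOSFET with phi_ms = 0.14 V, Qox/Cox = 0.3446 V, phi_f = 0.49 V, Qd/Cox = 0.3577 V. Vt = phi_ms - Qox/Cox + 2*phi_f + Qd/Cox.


Step 1: Vt = phi_ms - Qox/Cox + 2*phi_f + Qd/Cox
Step 2: Vt = 0.14 - 0.3446 + 2*0.49 + 0.3577
Step 3: Vt = 0.14 - 0.3446 + 0.98 + 0.3577
Step 4: Vt = 1.1331 V

1.1331


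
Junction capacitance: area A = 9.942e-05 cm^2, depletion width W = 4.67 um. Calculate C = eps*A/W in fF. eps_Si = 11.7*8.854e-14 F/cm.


Step 1: eps_Si = 11.7 * 8.854e-14 = 1.035918e-12 F/cm
Step 2: W in cm = 4.67 * 1e-4 = 4.67e-04 cm
Step 3: C = 1.035918e-12 * 9.942e-05 / 4.67e-04 = 2.205374e-13 F
Step 4: C = 220.54 fF

220.54


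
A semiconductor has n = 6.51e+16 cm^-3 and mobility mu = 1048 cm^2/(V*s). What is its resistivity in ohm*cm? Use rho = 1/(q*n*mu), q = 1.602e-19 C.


Step 1: sigma = q * n * mu = 1.602e-19 * 6.51e+16 * 1048 = 1.09296e+01 S/cm
Step 2: rho = 1 / sigma = 1 / 1.09296e+01 = 0.09149 ohm*cm

0.09149


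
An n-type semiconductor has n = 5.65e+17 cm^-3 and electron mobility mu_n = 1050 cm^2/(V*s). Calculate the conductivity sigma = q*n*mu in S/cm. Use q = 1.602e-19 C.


Step 1: sigma = q * n * mu
Step 2: sigma = 1.602e-19 * 5.65e+17 * 1050
Step 3: sigma = 9.504e+01 S/cm

9.504e+01


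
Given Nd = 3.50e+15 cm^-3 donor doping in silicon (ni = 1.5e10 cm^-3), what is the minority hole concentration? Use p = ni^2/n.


Step 1: Since Nd >> ni, n ≈ Nd = 3.50e+15 cm^-3
Step 2: p = ni^2 / n = (1.5e10)^2 / 3.50e+15
Step 3: p = 2.25e20 / 3.50e+15 = 6.43e+04 cm^-3

6.43e+04


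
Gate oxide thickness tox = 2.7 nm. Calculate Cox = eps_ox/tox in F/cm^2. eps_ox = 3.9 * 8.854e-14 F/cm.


Step 1: eps_ox = 3.9 * 8.854e-14 = 3.45306e-13 F/cm
Step 2: tox in cm = 2.7 nm * 1e-7 = 2.7000e-07 cm
Step 3: Cox = 3.45306e-13 / 2.7000e-07 = 1.28e-06 F/cm^2

1.28e-06


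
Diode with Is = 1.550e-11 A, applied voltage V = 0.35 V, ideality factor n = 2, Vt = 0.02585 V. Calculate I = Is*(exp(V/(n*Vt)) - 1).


Step 1: V/(n*Vt) = 0.35/(2*0.02585) = 6.7698
Step 2: exp(6.7698) = 8.7114e+02
Step 3: I = 1.550e-11 * (8.7114e+02 - 1) = 1.35e-08 A

1.35e-08


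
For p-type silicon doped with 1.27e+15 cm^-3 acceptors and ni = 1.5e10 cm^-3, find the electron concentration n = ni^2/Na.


Step 1: Majority hole concentration p ≈ Na = 1.27e+15 cm^-3
Step 2: n = ni^2 / Na = (1.5e10)^2 / 1.27e+15
Step 3: n = 1.77e+05 cm^-3

1.77e+05


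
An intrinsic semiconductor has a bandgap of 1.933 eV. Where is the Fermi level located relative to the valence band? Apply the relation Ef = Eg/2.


Step 1: For an intrinsic semiconductor, the Fermi level sits at midgap.
Step 2: Ef = Eg / 2 = 1.933 / 2 = 0.9665 eV

0.9665


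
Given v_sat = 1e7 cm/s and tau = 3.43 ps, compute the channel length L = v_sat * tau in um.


Step 1: tau in seconds = 3.43 ps * 1e-12 = 3.4300e-12 s
Step 2: L = v_sat * tau = 1e7 * 3.4300e-12 = 3.4300e-05 cm
Step 3: L in um = 3.4300e-05 * 1e4 = 0.343 um

0.343


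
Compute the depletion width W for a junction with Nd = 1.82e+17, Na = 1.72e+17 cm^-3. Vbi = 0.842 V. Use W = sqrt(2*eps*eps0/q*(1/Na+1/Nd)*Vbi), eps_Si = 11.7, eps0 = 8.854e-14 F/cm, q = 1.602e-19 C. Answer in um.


Step 1: 1/Na + 1/Nd = 1/1.72e+17 + 1/1.82e+17 = 1.13085e-17
Step 2: 2*eps*eps0/q = 2*11.7*8.854e-14/1.602e-19 = 1.293281e+07
Step 3: W^2 = 1.293281e+07 * 1.13085e-17 * 0.842 = 1.23143e-10
Step 4: W = sqrt(1.23143e-10) = 1.110e-05 cm = 0.111 um

0.111


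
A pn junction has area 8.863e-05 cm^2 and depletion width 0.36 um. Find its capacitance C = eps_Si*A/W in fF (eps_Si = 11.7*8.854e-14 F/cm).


Step 1: eps_Si = 11.7 * 8.854e-14 = 1.035918e-12 F/cm
Step 2: W in cm = 0.36 * 1e-4 = 3.60e-05 cm
Step 3: C = 1.035918e-12 * 8.863e-05 / 3.60e-05 = 2.550373e-12 F
Step 4: C = 2550.37 fF

2550.37


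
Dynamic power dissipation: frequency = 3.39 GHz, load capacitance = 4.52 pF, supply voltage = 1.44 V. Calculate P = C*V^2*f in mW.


Step 1: V^2 = 1.44^2 = 2.0736 V^2
Step 2: P = C*V^2*f = 4.52e-12 F * 2.0736 * 3.39e9 Hz
Step 3: P = 3.177335808e-02 W
Step 4: P = 31.773 mW

31.773


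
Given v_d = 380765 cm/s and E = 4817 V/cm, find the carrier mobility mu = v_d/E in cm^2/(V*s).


Step 1: mu = v_d / E
Step 2: mu = 380765 / 4817
Step 3: mu = 79.05 cm^2/(V*s)

79.05


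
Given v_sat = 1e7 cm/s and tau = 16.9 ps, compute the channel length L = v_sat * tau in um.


Step 1: tau in seconds = 16.9 ps * 1e-12 = 1.6900e-11 s
Step 2: L = v_sat * tau = 1e7 * 1.6900e-11 = 1.6900e-04 cm
Step 3: L in um = 1.6900e-04 * 1e4 = 1.69 um

1.69


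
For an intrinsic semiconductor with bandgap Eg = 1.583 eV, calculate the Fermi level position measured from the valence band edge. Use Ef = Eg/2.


Step 1: For an intrinsic semiconductor, the Fermi level sits at midgap.
Step 2: Ef = Eg / 2 = 1.583 / 2 = 0.7915 eV

0.7915


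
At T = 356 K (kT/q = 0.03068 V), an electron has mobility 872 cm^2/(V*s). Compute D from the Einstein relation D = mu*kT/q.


Step 1: D = mu * (kT/q)
Step 2: D = 872 * 0.03068
Step 3: D = 26.75 cm^2/s

26.75


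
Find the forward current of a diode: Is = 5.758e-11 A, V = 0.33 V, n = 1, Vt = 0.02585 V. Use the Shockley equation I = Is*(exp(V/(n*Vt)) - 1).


Step 1: V/(n*Vt) = 0.33/(1*0.02585) = 12.7660
Step 2: exp(12.7660) = 3.5011e+05
Step 3: I = 5.758e-11 * (3.5011e+05 - 1) = 2.02e-05 A

2.02e-05


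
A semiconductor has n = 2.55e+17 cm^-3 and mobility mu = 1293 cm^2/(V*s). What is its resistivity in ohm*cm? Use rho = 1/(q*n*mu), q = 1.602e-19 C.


Step 1: sigma = q * n * mu = 1.602e-19 * 2.55e+17 * 1293 = 5.28203e+01 S/cm
Step 2: rho = 1 / sigma = 1 / 5.28203e+01 = 0.01893 ohm*cm

0.01893


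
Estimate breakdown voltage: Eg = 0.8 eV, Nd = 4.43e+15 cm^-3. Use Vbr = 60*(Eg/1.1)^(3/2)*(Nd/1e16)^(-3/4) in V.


Step 1: Eg/1.1 = 0.8/1.1 = 0.727273
Step 2: (Eg/1.1)^1.5 = 0.727273^1.5 = 0.620221
Step 3: (Nd/1e16)^(-0.75) = (0.443)^(-0.75) = 1.841608
Step 4: Vbr = 60 * 0.620221 * 1.841608 = 68.5 V

68.5


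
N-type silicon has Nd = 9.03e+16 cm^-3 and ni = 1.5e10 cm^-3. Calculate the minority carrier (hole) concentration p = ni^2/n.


Step 1: Since Nd >> ni, n ≈ Nd = 9.03e+16 cm^-3
Step 2: p = ni^2 / n = (1.5e10)^2 / 9.03e+16
Step 3: p = 2.25e20 / 9.03e+16 = 2.49e+03 cm^-3

2.49e+03


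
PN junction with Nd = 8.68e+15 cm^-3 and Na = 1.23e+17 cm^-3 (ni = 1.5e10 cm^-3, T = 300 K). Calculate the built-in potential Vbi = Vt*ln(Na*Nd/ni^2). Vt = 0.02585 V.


Step 1: Compute Na*Nd/ni^2 = 1.23e+17 * 8.68e+15 / (1.5e10)^2 = 4.7451e+12
Step 2: ln(4.7451e+12) = 29.1881
Step 3: Vbi = 0.02585 * 29.1881 = 0.755 V

0.755


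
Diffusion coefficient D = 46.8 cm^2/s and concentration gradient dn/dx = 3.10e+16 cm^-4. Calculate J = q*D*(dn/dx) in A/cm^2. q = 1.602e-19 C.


Step 1: J = q * D * (dn/dx)
Step 2: J = 1.602e-19 * 46.8 * 3.10e+16
Step 3: J = 2.32e-01 A/cm^2

2.32e-01


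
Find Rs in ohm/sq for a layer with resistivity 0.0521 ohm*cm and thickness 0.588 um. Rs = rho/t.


Step 1: Convert thickness to cm: t = 0.588 um = 5.8800e-05 cm
Step 2: Rs = rho / t = 0.0521 / 5.8800e-05
Step 3: Rs = 886.1 ohm/sq

886.1


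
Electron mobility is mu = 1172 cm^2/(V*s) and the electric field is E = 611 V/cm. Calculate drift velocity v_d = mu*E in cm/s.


Step 1: v_d = mu * E
Step 2: v_d = 1172 * 611 = 716092
Step 3: v_d = 7.16e+05 cm/s

7.16e+05


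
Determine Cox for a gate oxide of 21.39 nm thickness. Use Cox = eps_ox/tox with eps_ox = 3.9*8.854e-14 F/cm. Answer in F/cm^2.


Step 1: eps_ox = 3.9 * 8.854e-14 = 3.45306e-13 F/cm
Step 2: tox in cm = 21.39 nm * 1e-7 = 2.1390e-06 cm
Step 3: Cox = 3.45306e-13 / 2.1390e-06 = 1.61e-07 F/cm^2

1.61e-07


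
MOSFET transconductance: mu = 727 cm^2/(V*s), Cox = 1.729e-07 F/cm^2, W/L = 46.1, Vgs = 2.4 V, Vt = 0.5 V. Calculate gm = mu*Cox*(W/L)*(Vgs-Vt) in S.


Step 1: Vov = Vgs - Vt = 2.4 - 0.5 = 1.9 V
Step 2: gm = mu * Cox * (W/L) * Vov
Step 3: gm = 727 * 1.729e-07 * 46.1 * 1.9 = 1.10e-02 S

1.10e-02


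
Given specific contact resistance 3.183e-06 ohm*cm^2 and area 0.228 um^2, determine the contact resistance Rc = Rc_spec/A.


Step 1: Convert area to cm^2: 0.228 um^2 = 2.2800e-09 cm^2
Step 2: Rc = Rc_spec / A = 3.183e-06 / 2.2800e-09
Step 3: Rc = 1.40e+03 ohms

1.40e+03


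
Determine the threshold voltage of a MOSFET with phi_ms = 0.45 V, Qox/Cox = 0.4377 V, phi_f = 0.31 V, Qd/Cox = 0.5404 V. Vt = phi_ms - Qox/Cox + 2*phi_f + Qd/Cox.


Step 1: Vt = phi_ms - Qox/Cox + 2*phi_f + Qd/Cox
Step 2: Vt = 0.45 - 0.4377 + 2*0.31 + 0.5404
Step 3: Vt = 0.45 - 0.4377 + 0.62 + 0.5404
Step 4: Vt = 1.1727 V

1.1727


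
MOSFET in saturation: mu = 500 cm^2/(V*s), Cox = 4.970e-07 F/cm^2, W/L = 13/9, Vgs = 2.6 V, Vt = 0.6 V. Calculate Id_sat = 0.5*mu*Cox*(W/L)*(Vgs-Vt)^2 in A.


Step 1: Overdrive voltage Vov = Vgs - Vt = 2.6 - 0.6 = 2.0 V
Step 2: W/L = 13/9 = 1.44444
Step 3: Id = 0.5 * 500 * 4.970e-07 * 1.44444 * 2.0^2
Step 4: Id = 7.18e-04 A

7.18e-04


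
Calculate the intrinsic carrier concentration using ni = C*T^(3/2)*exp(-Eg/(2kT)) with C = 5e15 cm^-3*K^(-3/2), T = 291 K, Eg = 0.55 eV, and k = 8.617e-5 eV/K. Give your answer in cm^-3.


Step 1: Compute kT = 8.617e-5 * 291 = 0.02507547 eV
Step 2: Exponent = -Eg/(2kT) = -0.55/(2*0.02507547) = -10.96689
Step 3: T^(3/2) = 291^1.5 = 4964.09
Step 4: ni = 5e15 * 4964.09 * exp(-10.96689) = 4.28e+14 cm^-3

4.28e+14


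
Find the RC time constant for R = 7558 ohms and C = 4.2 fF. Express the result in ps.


Step 1: tau = R * C
Step 2: tau = 7558 * 4.2 fF = 7558 * 4.2e-15 F
Step 3: tau = 3.17436e-11 s = 31.7436 ps

31.7436


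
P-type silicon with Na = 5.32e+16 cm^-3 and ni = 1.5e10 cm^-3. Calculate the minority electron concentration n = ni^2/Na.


Step 1: Majority hole concentration p ≈ Na = 5.32e+16 cm^-3
Step 2: n = ni^2 / Na = (1.5e10)^2 / 5.32e+16
Step 3: n = 4.23e+03 cm^-3

4.23e+03


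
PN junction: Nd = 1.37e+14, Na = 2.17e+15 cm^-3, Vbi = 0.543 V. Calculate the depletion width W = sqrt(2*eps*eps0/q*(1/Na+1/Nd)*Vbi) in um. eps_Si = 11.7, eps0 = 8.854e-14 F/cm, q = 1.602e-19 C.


Step 1: 1/Na + 1/Nd = 1/2.17e+15 + 1/1.37e+14 = 7.76010e-15
Step 2: 2*eps*eps0/q = 2*11.7*8.854e-14/1.602e-19 = 1.293281e+07
Step 3: W^2 = 1.293281e+07 * 7.76010e-15 * 0.543 = 5.44954e-08
Step 4: W = sqrt(5.44954e-08) = 2.334e-04 cm = 2.334 um

2.334


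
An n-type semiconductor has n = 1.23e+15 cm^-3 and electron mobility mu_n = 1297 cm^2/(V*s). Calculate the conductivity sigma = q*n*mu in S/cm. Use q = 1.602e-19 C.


Step 1: sigma = q * n * mu
Step 2: sigma = 1.602e-19 * 1.23e+15 * 1297
Step 3: sigma = 2.556e-01 S/cm

2.556e-01


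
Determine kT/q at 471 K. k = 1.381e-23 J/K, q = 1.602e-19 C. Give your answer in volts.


Step 1: kT = 1.381e-23 * 471 = 6.50451e-21 J
Step 2: Vt = kT/q = 6.50451e-21 / 1.602e-19
Step 3: Vt = 0.0406 V

0.0406


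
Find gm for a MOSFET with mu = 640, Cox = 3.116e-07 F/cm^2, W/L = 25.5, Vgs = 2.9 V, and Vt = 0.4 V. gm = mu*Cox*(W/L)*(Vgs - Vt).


Step 1: Vov = Vgs - Vt = 2.9 - 0.4 = 2.5 V
Step 2: gm = mu * Cox * (W/L) * Vov
Step 3: gm = 640 * 3.116e-07 * 25.5 * 2.5 = 1.27e-02 S

1.27e-02


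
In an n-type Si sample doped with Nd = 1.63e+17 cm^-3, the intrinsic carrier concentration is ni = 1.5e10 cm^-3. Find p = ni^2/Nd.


Step 1: Since Nd >> ni, n ≈ Nd = 1.63e+17 cm^-3
Step 2: p = ni^2 / n = (1.5e10)^2 / 1.63e+17
Step 3: p = 2.25e20 / 1.63e+17 = 1.38e+03 cm^-3

1.38e+03


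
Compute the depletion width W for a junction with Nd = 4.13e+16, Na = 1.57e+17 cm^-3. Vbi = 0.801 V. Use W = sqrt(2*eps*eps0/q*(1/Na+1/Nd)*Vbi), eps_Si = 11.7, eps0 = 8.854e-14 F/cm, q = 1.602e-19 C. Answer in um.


Step 1: 1/Na + 1/Nd = 1/1.57e+17 + 1/4.13e+16 = 3.05825e-17
Step 2: 2*eps*eps0/q = 2*11.7*8.854e-14/1.602e-19 = 1.293281e+07
Step 3: W^2 = 1.293281e+07 * 3.05825e-17 * 0.801 = 3.16810e-10
Step 4: W = sqrt(3.16810e-10) = 1.780e-05 cm = 0.178 um

0.178


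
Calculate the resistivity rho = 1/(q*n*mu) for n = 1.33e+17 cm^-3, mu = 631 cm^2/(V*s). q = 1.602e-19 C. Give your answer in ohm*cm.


Step 1: sigma = q * n * mu = 1.602e-19 * 1.33e+17 * 631 = 1.34445e+01 S/cm
Step 2: rho = 1 / sigma = 1 / 1.34445e+01 = 0.07438 ohm*cm

0.07438


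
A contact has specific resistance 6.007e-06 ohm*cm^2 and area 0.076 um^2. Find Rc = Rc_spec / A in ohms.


Step 1: Convert area to cm^2: 0.076 um^2 = 7.6000e-10 cm^2
Step 2: Rc = Rc_spec / A = 6.007e-06 / 7.6000e-10
Step 3: Rc = 7.90e+03 ohms

7.90e+03


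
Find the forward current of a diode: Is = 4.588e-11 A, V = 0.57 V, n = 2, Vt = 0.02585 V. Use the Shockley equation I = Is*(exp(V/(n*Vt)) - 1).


Step 1: V/(n*Vt) = 0.57/(2*0.02585) = 11.0251
Step 2: exp(11.0251) = 6.1396e+04
Step 3: I = 4.588e-11 * (6.1396e+04 - 1) = 2.82e-06 A

2.82e-06


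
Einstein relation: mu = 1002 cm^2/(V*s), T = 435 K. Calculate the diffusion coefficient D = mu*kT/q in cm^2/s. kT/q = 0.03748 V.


Step 1: D = mu * (kT/q)
Step 2: D = 1002 * 0.03748
Step 3: D = 37.55 cm^2/s

37.55


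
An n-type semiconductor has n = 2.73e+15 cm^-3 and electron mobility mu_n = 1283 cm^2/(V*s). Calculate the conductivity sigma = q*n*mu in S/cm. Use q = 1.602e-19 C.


Step 1: sigma = q * n * mu
Step 2: sigma = 1.602e-19 * 2.73e+15 * 1283
Step 3: sigma = 5.611e-01 S/cm

5.611e-01


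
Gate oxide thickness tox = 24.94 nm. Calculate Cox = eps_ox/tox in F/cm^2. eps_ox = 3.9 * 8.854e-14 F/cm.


Step 1: eps_ox = 3.9 * 8.854e-14 = 3.45306e-13 F/cm
Step 2: tox in cm = 24.94 nm * 1e-7 = 2.4940e-06 cm
Step 3: Cox = 3.45306e-13 / 2.4940e-06 = 1.38e-07 F/cm^2

1.38e-07


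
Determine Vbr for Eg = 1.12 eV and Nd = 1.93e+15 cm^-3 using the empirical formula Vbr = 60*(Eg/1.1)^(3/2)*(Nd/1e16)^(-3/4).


Step 1: Eg/1.1 = 1.12/1.1 = 1.018182
Step 2: (Eg/1.1)^1.5 = 1.018182^1.5 = 1.027397
Step 3: (Nd/1e16)^(-0.75) = (0.193)^(-0.75) = 3.434251
Step 4: Vbr = 60 * 1.027397 * 3.434251 = 211.7 V

211.7


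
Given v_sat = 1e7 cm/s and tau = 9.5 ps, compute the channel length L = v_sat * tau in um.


Step 1: tau in seconds = 9.5 ps * 1e-12 = 9.5000e-12 s
Step 2: L = v_sat * tau = 1e7 * 9.5000e-12 = 9.5000e-05 cm
Step 3: L in um = 9.5000e-05 * 1e4 = 0.95 um

0.95


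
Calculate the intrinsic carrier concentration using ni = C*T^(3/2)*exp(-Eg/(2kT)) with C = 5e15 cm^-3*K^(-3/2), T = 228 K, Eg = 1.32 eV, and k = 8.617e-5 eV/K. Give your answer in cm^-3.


Step 1: Compute kT = 8.617e-5 * 228 = 0.01964676 eV
Step 2: Exponent = -Eg/(2kT) = -1.32/(2*0.01964676) = -33.59333
Step 3: T^(3/2) = 228^1.5 = 3442.72
Step 4: ni = 5e15 * 3442.72 * exp(-33.59333) = 4.43e+04 cm^-3

4.43e+04


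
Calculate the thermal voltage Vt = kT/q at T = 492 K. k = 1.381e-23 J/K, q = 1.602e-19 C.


Step 1: kT = 1.381e-23 * 492 = 6.79452e-21 J
Step 2: Vt = kT/q = 6.79452e-21 / 1.602e-19
Step 3: Vt = 0.04241 V

0.04241


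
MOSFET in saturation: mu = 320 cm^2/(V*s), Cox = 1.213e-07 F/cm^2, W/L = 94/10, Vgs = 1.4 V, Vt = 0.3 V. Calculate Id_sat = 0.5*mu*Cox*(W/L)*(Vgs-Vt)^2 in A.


Step 1: Overdrive voltage Vov = Vgs - Vt = 1.4 - 0.3 = 1.1 V
Step 2: W/L = 94/10 = 9.4
Step 3: Id = 0.5 * 320 * 1.213e-07 * 9.4 * 1.1^2
Step 4: Id = 2.21e-04 A

2.21e-04


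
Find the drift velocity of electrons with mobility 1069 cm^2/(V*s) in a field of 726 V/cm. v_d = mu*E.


Step 1: v_d = mu * E
Step 2: v_d = 1069 * 726 = 776094
Step 3: v_d = 7.76e+05 cm/s

7.76e+05


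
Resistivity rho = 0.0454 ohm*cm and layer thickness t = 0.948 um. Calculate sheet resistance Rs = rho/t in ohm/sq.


Step 1: Convert thickness to cm: t = 0.948 um = 9.4800e-05 cm
Step 2: Rs = rho / t = 0.0454 / 9.4800e-05
Step 3: Rs = 478.9 ohm/sq

478.9


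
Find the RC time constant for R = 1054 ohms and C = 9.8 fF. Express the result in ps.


Step 1: tau = R * C
Step 2: tau = 1054 * 9.8 fF = 1054 * 9.8e-15 F
Step 3: tau = 1.03292e-11 s = 10.3292 ps

10.3292


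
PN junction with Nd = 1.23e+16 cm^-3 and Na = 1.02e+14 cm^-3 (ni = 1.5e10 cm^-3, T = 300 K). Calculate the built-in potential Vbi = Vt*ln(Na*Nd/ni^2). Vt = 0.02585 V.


Step 1: Compute Na*Nd/ni^2 = 1.02e+14 * 1.23e+16 / (1.5e10)^2 = 5.5760e+09
Step 2: ln(5.5760e+09) = 22.4417
Step 3: Vbi = 0.02585 * 22.4417 = 0.58 V

0.58


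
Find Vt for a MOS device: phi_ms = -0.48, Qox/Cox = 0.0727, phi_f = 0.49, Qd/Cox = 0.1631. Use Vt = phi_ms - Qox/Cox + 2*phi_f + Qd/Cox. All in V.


Step 1: Vt = phi_ms - Qox/Cox + 2*phi_f + Qd/Cox
Step 2: Vt = -0.48 - 0.0727 + 2*0.49 + 0.1631
Step 3: Vt = -0.48 - 0.0727 + 0.98 + 0.1631
Step 4: Vt = 0.5904 V

0.5904


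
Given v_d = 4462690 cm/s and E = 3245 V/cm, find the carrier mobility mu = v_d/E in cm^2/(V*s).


Step 1: mu = v_d / E
Step 2: mu = 4462690 / 3245
Step 3: mu = 1375.25 cm^2/(V*s)

1375.25


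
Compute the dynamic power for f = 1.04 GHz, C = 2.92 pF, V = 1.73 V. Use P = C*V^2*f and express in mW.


Step 1: V^2 = 1.73^2 = 2.9929 V^2
Step 2: P = C*V^2*f = 2.92e-12 F * 2.9929 * 1.04e9 Hz
Step 3: P = 9.08883872e-03 W
Step 4: P = 9.089 mW

9.089


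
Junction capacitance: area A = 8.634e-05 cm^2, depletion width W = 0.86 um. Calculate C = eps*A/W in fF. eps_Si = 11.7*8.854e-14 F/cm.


Step 1: eps_Si = 11.7 * 8.854e-14 = 1.035918e-12 F/cm
Step 2: W in cm = 0.86 * 1e-4 = 8.60e-05 cm
Step 3: C = 1.035918e-12 * 8.634e-05 / 8.60e-05 = 1.040013e-12 F
Step 4: C = 1040.01 fF

1040.01


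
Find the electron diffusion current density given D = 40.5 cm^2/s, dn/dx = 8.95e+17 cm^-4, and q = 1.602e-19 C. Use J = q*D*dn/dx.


Step 1: J = q * D * (dn/dx)
Step 2: J = 1.602e-19 * 40.5 * 8.95e+17
Step 3: J = 5.81e+00 A/cm^2

5.81e+00


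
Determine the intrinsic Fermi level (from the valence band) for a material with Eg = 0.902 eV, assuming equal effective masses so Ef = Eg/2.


Step 1: For an intrinsic semiconductor, the Fermi level sits at midgap.
Step 2: Ef = Eg / 2 = 0.902 / 2 = 0.451 eV

0.451


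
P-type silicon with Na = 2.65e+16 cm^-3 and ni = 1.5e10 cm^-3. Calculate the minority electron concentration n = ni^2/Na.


Step 1: Majority hole concentration p ≈ Na = 2.65e+16 cm^-3
Step 2: n = ni^2 / Na = (1.5e10)^2 / 2.65e+16
Step 3: n = 8.49e+03 cm^-3

8.49e+03


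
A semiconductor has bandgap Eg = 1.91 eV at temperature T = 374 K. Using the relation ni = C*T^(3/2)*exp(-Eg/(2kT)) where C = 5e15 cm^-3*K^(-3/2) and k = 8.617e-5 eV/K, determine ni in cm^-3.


Step 1: Compute kT = 8.617e-5 * 374 = 0.03222758 eV
Step 2: Exponent = -Eg/(2kT) = -1.91/(2*0.03222758) = -29.63300
Step 3: T^(3/2) = 374^1.5 = 7232.82
Step 4: ni = 5e15 * 7232.82 * exp(-29.63300) = 4.88e+06 cm^-3

4.88e+06


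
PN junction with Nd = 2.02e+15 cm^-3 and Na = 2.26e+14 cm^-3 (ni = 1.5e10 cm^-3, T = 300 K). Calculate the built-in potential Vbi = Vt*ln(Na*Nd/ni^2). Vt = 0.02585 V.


Step 1: Compute Na*Nd/ni^2 = 2.26e+14 * 2.02e+15 / (1.5e10)^2 = 2.0290e+09
Step 2: ln(2.0290e+09) = 21.4308
Step 3: Vbi = 0.02585 * 21.4308 = 0.554 V

0.554


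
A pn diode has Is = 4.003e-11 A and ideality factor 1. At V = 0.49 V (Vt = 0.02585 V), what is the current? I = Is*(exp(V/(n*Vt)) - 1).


Step 1: V/(n*Vt) = 0.49/(1*0.02585) = 18.9555
Step 2: exp(18.9555) = 1.7071e+08
Step 3: I = 4.003e-11 * (1.7071e+08 - 1) = 6.83e-03 A

6.83e-03


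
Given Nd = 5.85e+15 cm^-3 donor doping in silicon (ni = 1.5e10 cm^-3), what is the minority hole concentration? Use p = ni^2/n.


Step 1: Since Nd >> ni, n ≈ Nd = 5.85e+15 cm^-3
Step 2: p = ni^2 / n = (1.5e10)^2 / 5.85e+15
Step 3: p = 2.25e20 / 5.85e+15 = 3.85e+04 cm^-3

3.85e+04


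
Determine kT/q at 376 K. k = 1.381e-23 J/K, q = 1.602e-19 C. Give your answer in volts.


Step 1: kT = 1.381e-23 * 376 = 5.19256e-21 J
Step 2: Vt = kT/q = 5.19256e-21 / 1.602e-19
Step 3: Vt = 0.03241 V

0.03241


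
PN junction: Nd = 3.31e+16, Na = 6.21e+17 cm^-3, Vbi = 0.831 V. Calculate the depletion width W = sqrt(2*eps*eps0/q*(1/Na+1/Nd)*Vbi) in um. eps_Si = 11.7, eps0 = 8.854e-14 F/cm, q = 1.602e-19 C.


Step 1: 1/Na + 1/Nd = 1/6.21e+17 + 1/3.31e+16 = 3.18218e-17
Step 2: 2*eps*eps0/q = 2*11.7*8.854e-14/1.602e-19 = 1.293281e+07
Step 3: W^2 = 1.293281e+07 * 3.18218e-17 * 0.831 = 3.41994e-10
Step 4: W = sqrt(3.41994e-10) = 1.849e-05 cm = 0.1849 um

0.1849


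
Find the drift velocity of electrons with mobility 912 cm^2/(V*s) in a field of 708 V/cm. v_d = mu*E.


Step 1: v_d = mu * E
Step 2: v_d = 912 * 708 = 645696
Step 3: v_d = 6.46e+05 cm/s

6.46e+05


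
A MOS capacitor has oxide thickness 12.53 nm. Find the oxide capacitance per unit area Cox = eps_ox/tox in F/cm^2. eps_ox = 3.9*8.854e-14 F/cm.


Step 1: eps_ox = 3.9 * 8.854e-14 = 3.45306e-13 F/cm
Step 2: tox in cm = 12.53 nm * 1e-7 = 1.2530e-06 cm
Step 3: Cox = 3.45306e-13 / 1.2530e-06 = 2.76e-07 F/cm^2

2.76e-07


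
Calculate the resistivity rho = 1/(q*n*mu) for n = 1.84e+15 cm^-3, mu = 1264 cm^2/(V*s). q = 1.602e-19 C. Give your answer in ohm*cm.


Step 1: sigma = q * n * mu = 1.602e-19 * 1.84e+15 * 1264 = 3.72587e-01 S/cm
Step 2: rho = 1 / sigma = 1 / 3.72587e-01 = 2.684 ohm*cm

2.684


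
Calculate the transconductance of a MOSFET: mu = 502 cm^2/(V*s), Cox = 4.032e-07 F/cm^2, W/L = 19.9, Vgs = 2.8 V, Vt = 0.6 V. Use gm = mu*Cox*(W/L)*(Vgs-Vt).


Step 1: Vov = Vgs - Vt = 2.8 - 0.6 = 2.2 V
Step 2: gm = mu * Cox * (W/L) * Vov
Step 3: gm = 502 * 4.032e-07 * 19.9 * 2.2 = 8.86e-03 S

8.86e-03


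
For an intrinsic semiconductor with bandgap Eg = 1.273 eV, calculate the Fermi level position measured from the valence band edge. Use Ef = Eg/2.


Step 1: For an intrinsic semiconductor, the Fermi level sits at midgap.
Step 2: Ef = Eg / 2 = 1.273 / 2 = 0.6365 eV

0.6365
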